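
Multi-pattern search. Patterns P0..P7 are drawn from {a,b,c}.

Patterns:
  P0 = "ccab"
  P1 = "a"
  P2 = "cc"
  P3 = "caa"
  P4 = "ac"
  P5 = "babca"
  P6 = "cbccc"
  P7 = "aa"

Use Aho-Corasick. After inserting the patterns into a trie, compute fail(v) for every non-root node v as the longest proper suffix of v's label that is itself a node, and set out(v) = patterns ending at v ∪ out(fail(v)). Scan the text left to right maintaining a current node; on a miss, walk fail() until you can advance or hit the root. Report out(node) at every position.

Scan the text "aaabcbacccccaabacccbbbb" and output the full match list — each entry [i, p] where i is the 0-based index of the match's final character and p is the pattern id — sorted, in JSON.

Build automaton:
Trie nodes:
  n0 'ε': a→5 b→9 c→1
  n1 'c': a→6 b→14 c→2
  n2 'cc': a→3  [P2 ends]
  n3 'cca': b→4
  n4 'ccab': ·  [P0 ends]
  n5 'a': a→18 c→8  [P1 ends]
  n6 'ca': a→7
  n7 'caa': ·  [P3 ends]
  n8 'ac': ·  [P4 ends]
  n9 'b': a→10
  n10 'ba': b→11
  n11 'bab': c→12
  n12 'babc': a→13
  n13 'babca': ·  [P5 ends]
  n14 'cb': c→15
  n15 'cbc': c→16
  n16 'cbcc': c→17
  n17 'cbccc': ·  [P6 ends]
  n18 'aa': ·  [P7 ends]

BFS fail/out derivation:
  fail(1) 'c': from fail(0)=0 chase 'c': 0 ⇒ 0;  out=∅∪out(0)=∅
  fail(5) 'a': from fail(0)=0 chase 'a': 0 ⇒ 0;  out={1}∪out(0)={1}
  fail(9) 'b': from fail(0)=0 chase 'b': 0 ⇒ 0;  out=∅∪out(0)=∅
  fail(2) 'cc': from fail(1)=0 chase 'c': 0 ⇒ 1;  out={2}∪out(1)={2}
  fail(6) 'ca': from fail(1)=0 chase 'a': 0 ⇒ 5;  out=∅∪out(5)={1}
  fail(8) 'ac': from fail(5)=0 chase 'c': 0 ⇒ 1;  out={4}∪out(1)={4}
  fail(10) 'ba': from fail(9)=0 chase 'a': 0 ⇒ 5;  out=∅∪out(5)={1}
  fail(14) 'cb': from fail(1)=0 chase 'b': 0 ⇒ 9;  out=∅∪out(9)=∅
  fail(18) 'aa': from fail(5)=0 chase 'a': 0 ⇒ 5;  out={7}∪out(5)={1,7}
  fail(3) 'cca': from fail(2)=1 chase 'a': 1 ⇒ 6;  out=∅∪out(6)={1}
  fail(7) 'caa': from fail(6)=5 chase 'a': 5 ⇒ 18;  out={3}∪out(18)={1,3,7}
  fail(11) 'bab': from fail(10)=5 chase 'b': 5→0 ⇒ 9;  out=∅∪out(9)=∅
  fail(15) 'cbc': from fail(14)=9 chase 'c': 9→0 ⇒ 1;  out=∅∪out(1)=∅
  fail(4) 'ccab': from fail(3)=6 chase 'b': 6→5→0 ⇒ 9;  out={0}∪out(9)={0}
  fail(12) 'babc': from fail(11)=9 chase 'c': 9→0 ⇒ 1;  out=∅∪out(1)=∅
  fail(16) 'cbcc': from fail(15)=1 chase 'c': 1 ⇒ 2;  out=∅∪out(2)={2}
  fail(13) 'babca': from fail(12)=1 chase 'a': 1 ⇒ 6;  out={5}∪out(6)={1,5}
  fail(17) 'cbccc': from fail(16)=2 chase 'c': 2→1 ⇒ 2;  out={6}∪out(2)={2,6}

Run:
i=0 'a': node 0→5  emit P1@[0:0]
i=1 'a': node 5→18  emit P1@[1:1],P7@[0:1]
i=2 'a': node 18→18 (fail-walked)  emit P1@[2:2],P7@[1:2]
i=3 'b': node 18→9 (fail-walked)
i=4 'c': node 9→1 (fail-walked)
i=5 'b': node 1→14
i=6 'a': node 14→10 (fail-walked)  emit P1@[6:6]
i=7 'c': node 10→8 (fail-walked)  emit P4@[6:7]
i=8 'c': node 8→2 (fail-walked)  emit P2@[7:8]
i=9 'c': node 2→2 (fail-walked)  emit P2@[8:9]
i=10 'c': node 2→2 (fail-walked)  emit P2@[9:10]
i=11 'c': node 2→2 (fail-walked)  emit P2@[10:11]
i=12 'a': node 2→3  emit P1@[12:12]
i=13 'a': node 3→7 (fail-walked)  emit P1@[13:13],P3@[11:13],P7@[12:13]
i=14 'b': node 7→9 (fail-walked)
i=15 'a': node 9→10  emit P1@[15:15]
i=16 'c': node 10→8 (fail-walked)  emit P4@[15:16]
i=17 'c': node 8→2 (fail-walked)  emit P2@[16:17]
i=18 'c': node 2→2 (fail-walked)  emit P2@[17:18]
i=19 'b': node 2→14 (fail-walked)
i=20 'b': node 14→9 (fail-walked)
i=21 'b': node 9→9 (fail-walked)
i=22 'b': node 9→9 (fail-walked)

All matches (sorted): [[0,1],[1,1],[1,7],[2,1],[2,7],[6,1],[7,4],[8,2],[9,2],[10,2],[11,2],[12,1],[13,1],[13,3],[13,7],[15,1],[16,4],[17,2],[18,2]]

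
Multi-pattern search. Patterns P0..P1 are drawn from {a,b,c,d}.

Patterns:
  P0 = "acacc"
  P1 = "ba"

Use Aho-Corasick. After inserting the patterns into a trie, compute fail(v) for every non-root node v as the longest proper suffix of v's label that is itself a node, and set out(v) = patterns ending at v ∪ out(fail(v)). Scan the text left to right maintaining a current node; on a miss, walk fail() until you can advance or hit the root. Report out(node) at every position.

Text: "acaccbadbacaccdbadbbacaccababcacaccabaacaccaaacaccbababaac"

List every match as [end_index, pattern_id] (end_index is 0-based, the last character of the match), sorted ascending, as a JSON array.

Build:
Trie nodes:
  n0 'ε': a→1 b→6
  n1 'a': c→2
  n2 'ac': a→3
  n3 'aca': c→4
  n4 'acac': c→5
  n5 'acacc': ·  [P0 ends]
  n6 'b': a→7
  n7 'ba': ·  [P1 ends]

Failure links (BFS by depth):
  fail(1) 'a': from fail(0)=0 chase 'a': 0 ⇒ 0;  out=∅∪out(0)=∅
  fail(6) 'b': from fail(0)=0 chase 'b': 0 ⇒ 0;  out=∅∪out(0)=∅
  fail(2) 'ac': from fail(1)=0 chase 'c': 0 ⇒ 0;  out=∅∪out(0)=∅
  fail(7) 'ba': from fail(6)=0 chase 'a': 0 ⇒ 1;  out={1}∪out(1)={1}
  fail(3) 'aca': from fail(2)=0 chase 'a': 0 ⇒ 1;  out=∅∪out(1)=∅
  fail(4) 'acac': from fail(3)=1 chase 'c': 1 ⇒ 2;  out=∅∪out(2)=∅
  fail(5) 'acacc': from fail(4)=2 chase 'c': 2→0 ⇒ 0;  out={0}∪out(0)={0}

Scan:
pos 0 'a': at 1
pos 1 'c': at 2
pos 2 'a': at 3
pos 3 'c': at 4
pos 4 'c': at 5  → match P0@[0:4]
pos 5 'b': at 6 (fail-walked)
pos 6 'a': at 7  → match P1@[5:6]
pos 7 'd': at 0 (fail-walked)
pos 8 'b': at 6
pos 9 'a': at 7  → match P1@[8:9]
pos 10 'c': at 2 (fail-walked)
pos 11 'a': at 3
pos 12 'c': at 4
pos 13 'c': at 5  → match P0@[9:13]
pos 14 'd': at 0 (fail-walked)
pos 15 'b': at 6
pos 16 'a': at 7  → match P1@[15:16]
pos 17 'd': at 0 (fail-walked)
pos 18 'b': at 6
pos 19 'b': at 6 (fail-walked)
pos 20 'a': at 7  → match P1@[19:20]
pos 21 'c': at 2 (fail-walked)
pos 22 'a': at 3
pos 23 'c': at 4
pos 24 'c': at 5  → match P0@[20:24]
pos 25 'a': at 1 (fail-walked)
pos 26 'b': at 6 (fail-walked)
pos 27 'a': at 7  → match P1@[26:27]
pos 28 'b': at 6 (fail-walked)
pos 29 'c': at 0 (fail-walked)
pos 30 'a': at 1
pos 31 'c': at 2
pos 32 'a': at 3
pos 33 'c': at 4
pos 34 'c': at 5  → match P0@[30:34]
pos 35 'a': at 1 (fail-walked)
pos 36 'b': at 6 (fail-walked)
pos 37 'a': at 7  → match P1@[36:37]
pos 38 'a': at 1 (fail-walked)
pos 39 'c': at 2
pos 40 'a': at 3
pos 41 'c': at 4
pos 42 'c': at 5  → match P0@[38:42]
pos 43 'a': at 1 (fail-walked)
pos 44 'a': at 1 (fail-walked)
pos 45 'a': at 1 (fail-walked)
pos 46 'c': at 2
pos 47 'a': at 3
pos 48 'c': at 4
pos 49 'c': at 5  → match P0@[45:49]
pos 50 'b': at 6 (fail-walked)
pos 51 'a': at 7  → match P1@[50:51]
pos 52 'b': at 6 (fail-walked)
pos 53 'a': at 7  → match P1@[52:53]
pos 54 'b': at 6 (fail-walked)
pos 55 'a': at 7  → match P1@[54:55]
pos 56 'a': at 1 (fail-walked)
pos 57 'c': at 2

All matches (sorted): [[4,0],[6,1],[9,1],[13,0],[16,1],[20,1],[24,0],[27,1],[34,0],[37,1],[42,0],[49,0],[51,1],[53,1],[55,1]]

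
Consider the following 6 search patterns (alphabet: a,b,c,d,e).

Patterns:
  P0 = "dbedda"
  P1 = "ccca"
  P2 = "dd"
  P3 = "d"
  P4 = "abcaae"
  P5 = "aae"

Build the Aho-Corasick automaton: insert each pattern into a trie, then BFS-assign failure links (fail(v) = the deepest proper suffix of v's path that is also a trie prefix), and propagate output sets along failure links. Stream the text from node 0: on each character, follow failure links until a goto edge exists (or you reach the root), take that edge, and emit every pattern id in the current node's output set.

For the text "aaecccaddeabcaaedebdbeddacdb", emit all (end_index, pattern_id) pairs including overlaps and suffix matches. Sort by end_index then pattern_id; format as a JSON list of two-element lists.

Build automaton:
Trie (insert patterns):
  n0 'ε': a→12 c→7 d→1
  n1 'd': b→2 d→11  [P3 ends]
  n2 'db': e→3
  n3 'dbe': d→4
  n4 'dbed': d→5
  n5 'dbedd': a→6
  n6 'dbedda': ·  [P0 ends]
  n7 'c': c→8
  n8 'cc': c→9
  n9 'ccc': a→10
  n10 'ccca': ·  [P1 ends]
  n11 'dd': ·  [P2 ends]
  n12 'a': a→18 b→13
  n13 'ab': c→14
  n14 'abc': a→15
  n15 'abca': a→16
  n16 'abcaa': e→17
  n17 'abcaae': ·  [P4 ends]
  n18 'aa': e→19
  n19 'aae': ·  [P5 ends]

BFS fail/out derivation:
  n1('d'): parent n0 fail=0; on 'd' 0 → fail=0;  out {3}∪∅={3}
  n7('c'): parent n0 fail=0; on 'c' 0 → fail=0;  out ∅∪∅=∅
  n12('a'): parent n0 fail=0; on 'a' 0 → fail=0;  out ∅∪∅=∅
  n2('db'): parent n1 fail=0; on 'b' 0 → fail=0;  out ∅∪∅=∅
  n8('cc'): parent n7 fail=0; on 'c' 0 → fail=7;  out ∅∪∅=∅
  n11('dd'): parent n1 fail=0; on 'd' 0 → fail=1;  out {2}∪{3}={2,3}
  n13('ab'): parent n12 fail=0; on 'b' 0 → fail=0;  out ∅∪∅=∅
  n18('aa'): parent n12 fail=0; on 'a' 0 → fail=12;  out ∅∪∅=∅
  n3('dbe'): parent n2 fail=0; on 'e' 0 → fail=0;  out ∅∪∅=∅
  n9('ccc'): parent n8 fail=7; on 'c' 7 → fail=8;  out ∅∪∅=∅
  n14('abc'): parent n13 fail=0; on 'c' 0 → fail=7;  out ∅∪∅=∅
  n19('aae'): parent n18 fail=12; on 'e' 12→0 → fail=0;  out {5}∪∅={5}
  n4('dbed'): parent n3 fail=0; on 'd' 0 → fail=1;  out ∅∪{3}={3}
  n10('ccca'): parent n9 fail=8; on 'a' 8→7→0 → fail=12;  out {1}∪∅={1}
  n15('abca'): parent n14 fail=7; on 'a' 7→0 → fail=12;  out ∅∪∅=∅
  n5('dbedd'): parent n4 fail=1; on 'd' 1 → fail=11;  out ∅∪{2,3}={2,3}
  n16('abcaa'): parent n15 fail=12; on 'a' 12 → fail=18;  out ∅∪∅=∅
  n6('dbedda'): parent n5 fail=11; on 'a' 11→1→0 → fail=12;  out {0}∪∅={0}
  n17('abcaae'): parent n16 fail=18; on 'e' 18 → fail=19;  out {4}∪{5}={4,5}

Text stream:
i=0 'a': node 0→12
i=1 'a': node 12→18
i=2 'e': node 18→19  → match P5@[0:2]
i=3 'c': node 19→7 (fail-walked)
i=4 'c': node 7→8
i=5 'c': node 8→9
i=6 'a': node 9→10  → match P1@[3:6]
i=7 'd': node 10→1 (fail-walked)  → match P3@[7:7]
i=8 'd': node 1→11  → match P2@[7:8],P3@[8:8]
i=9 'e': node 11→0 (fail-walked)
i=10 'a': node 0→12
i=11 'b': node 12→13
i=12 'c': node 13→14
i=13 'a': node 14→15
i=14 'a': node 15→16
i=15 'e': node 16→17  → match P4@[10:15],P5@[13:15]
i=16 'd': node 17→1 (fail-walked)  → match P3@[16:16]
i=17 'e': node 1→0 (fail-walked)
i=18 'b': node 0→0
i=19 'd': node 0→1  → match P3@[19:19]
i=20 'b': node 1→2
i=21 'e': node 2→3
i=22 'd': node 3→4  → match P3@[22:22]
i=23 'd': node 4→5  → match P2@[22:23],P3@[23:23]
i=24 'a': node 5→6  → match P0@[19:24]
i=25 'c': node 6→7 (fail-walked)
i=26 'd': node 7→1 (fail-walked)  → match P3@[26:26]
i=27 'b': node 1→2

Matches: [[2,5],[6,1],[7,3],[8,2],[8,3],[15,4],[15,5],[16,3],[19,3],[22,3],[23,2],[23,3],[24,0],[26,3]]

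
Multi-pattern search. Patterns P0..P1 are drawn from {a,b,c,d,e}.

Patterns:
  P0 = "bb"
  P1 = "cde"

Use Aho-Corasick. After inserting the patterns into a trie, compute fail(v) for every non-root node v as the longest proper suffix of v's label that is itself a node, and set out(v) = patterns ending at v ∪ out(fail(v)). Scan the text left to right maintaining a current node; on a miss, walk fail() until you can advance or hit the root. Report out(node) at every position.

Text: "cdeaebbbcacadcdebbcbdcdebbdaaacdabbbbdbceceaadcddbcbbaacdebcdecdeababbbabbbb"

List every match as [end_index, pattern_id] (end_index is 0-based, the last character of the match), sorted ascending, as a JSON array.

Build:
Trie (insert patterns):
  0='ε' goto b→1 c→3
  1='b' goto b→2
  2='bb' goto ·  ←P0
  3='c' goto d→4
  4='cd' goto e→5
  5='cde' goto ·  ←P1

BFS fail/out derivation:
  n1('b'): parent n0 fail=0; on 'b' 0 → fail=0;  out ∅∪∅=∅
  n3('c'): parent n0 fail=0; on 'c' 0 → fail=0;  out ∅∪∅=∅
  n2('bb'): parent n1 fail=0; on 'b' 0 → fail=1;  out {0}∪∅={0}
  n4('cd'): parent n3 fail=0; on 'd' 0 → fail=0;  out ∅∪∅=∅
  n5('cde'): parent n4 fail=0; on 'e' 0 → fail=0;  out {1}∪∅={1}

Text stream:
pos 0 'c': at 3
pos 1 'd': at 4
pos 2 'e': at 5  ** P1@[0:2]
pos 3 'a': at 0 (fail-walked)
pos 4 'e': at 0
pos 5 'b': at 1
pos 6 'b': at 2  ** P0@[5:6]
pos 7 'b': at 2 (fail-walked)  ** P0@[6:7]
pos 8 'c': at 3 (fail-walked)
pos 9 'a': at 0 (fail-walked)
pos 10 'c': at 3
pos 11 'a': at 0 (fail-walked)
pos 12 'd': at 0
pos 13 'c': at 3
pos 14 'd': at 4
pos 15 'e': at 5  ** P1@[13:15]
pos 16 'b': at 1 (fail-walked)
pos 17 'b': at 2  ** P0@[16:17]
pos 18 'c': at 3 (fail-walked)
pos 19 'b': at 1 (fail-walked)
pos 20 'd': at 0 (fail-walked)
pos 21 'c': at 3
pos 22 'd': at 4
pos 23 'e': at 5  ** P1@[21:23]
pos 24 'b': at 1 (fail-walked)
pos 25 'b': at 2  ** P0@[24:25]
pos 26 'd': at 0 (fail-walked)
pos 27 'a': at 0
pos 28 'a': at 0
pos 29 'a': at 0
pos 30 'c': at 3
pos 31 'd': at 4
pos 32 'a': at 0 (fail-walked)
pos 33 'b': at 1
pos 34 'b': at 2  ** P0@[33:34]
pos 35 'b': at 2 (fail-walked)  ** P0@[34:35]
pos 36 'b': at 2 (fail-walked)  ** P0@[35:36]
pos 37 'd': at 0 (fail-walked)
pos 38 'b': at 1
pos 39 'c': at 3 (fail-walked)
pos 40 'e': at 0 (fail-walked)
pos 41 'c': at 3
pos 42 'e': at 0 (fail-walked)
pos 43 'a': at 0
pos 44 'a': at 0
pos 45 'd': at 0
pos 46 'c': at 3
pos 47 'd': at 4
pos 48 'd': at 0 (fail-walked)
pos 49 'b': at 1
pos 50 'c': at 3 (fail-walked)
pos 51 'b': at 1 (fail-walked)
pos 52 'b': at 2  ** P0@[51:52]
pos 53 'a': at 0 (fail-walked)
pos 54 'a': at 0
pos 55 'c': at 3
pos 56 'd': at 4
pos 57 'e': at 5  ** P1@[55:57]
pos 58 'b': at 1 (fail-walked)
pos 59 'c': at 3 (fail-walked)
pos 60 'd': at 4
pos 61 'e': at 5  ** P1@[59:61]
pos 62 'c': at 3 (fail-walked)
pos 63 'd': at 4
pos 64 'e': at 5  ** P1@[62:64]
pos 65 'a': at 0 (fail-walked)
pos 66 'b': at 1
pos 67 'a': at 0 (fail-walked)
pos 68 'b': at 1
pos 69 'b': at 2  ** P0@[68:69]
pos 70 'b': at 2 (fail-walked)  ** P0@[69:70]
pos 71 'a': at 0 (fail-walked)
pos 72 'b': at 1
pos 73 'b': at 2  ** P0@[72:73]
pos 74 'b': at 2 (fail-walked)  ** P0@[73:74]
pos 75 'b': at 2 (fail-walked)  ** P0@[74:75]

All matches (sorted): [[2,1],[6,0],[7,0],[15,1],[17,0],[23,1],[25,0],[34,0],[35,0],[36,0],[52,0],[57,1],[61,1],[64,1],[69,0],[70,0],[73,0],[74,0],[75,0]]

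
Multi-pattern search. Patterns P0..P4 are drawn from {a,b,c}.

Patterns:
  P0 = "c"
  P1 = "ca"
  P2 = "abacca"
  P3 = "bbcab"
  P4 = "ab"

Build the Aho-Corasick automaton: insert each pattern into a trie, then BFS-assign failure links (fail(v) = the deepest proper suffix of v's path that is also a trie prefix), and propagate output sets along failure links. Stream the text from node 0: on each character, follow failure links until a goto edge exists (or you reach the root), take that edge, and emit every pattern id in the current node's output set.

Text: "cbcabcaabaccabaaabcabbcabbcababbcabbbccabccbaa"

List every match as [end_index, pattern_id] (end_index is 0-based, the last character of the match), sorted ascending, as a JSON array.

Build:
Trie (insert patterns):
  0='ε' goto a→3 b→9 c→1
  1='c' goto a→2  [P0 ends]
  2='ca' goto ·  [P1 ends]
  3='a' goto b→4
  4='ab' goto a→5  [P4 ends]
  5='aba' goto c→6
  6='abac' goto c→7
  7='abacc' goto a→8
  8='abacca' goto ·  [P2 ends]
  9='b' goto b→10
  10='bb' goto c→11
  11='bbc' goto a→12
  12='bbca' goto b→13
  13='bbcab' goto ·  [P3 ends]

Failure links (BFS by depth):
  n1('c'): parent n0 fail=0; on 'c' 0 → fail=0;  out {0}∪∅={0}
  n3('a'): parent n0 fail=0; on 'a' 0 → fail=0;  out ∅∪∅=∅
  n9('b'): parent n0 fail=0; on 'b' 0 → fail=0;  out ∅∪∅=∅
  n2('ca'): parent n1 fail=0; on 'a' 0 → fail=3;  out {1}∪∅={1}
  n4('ab'): parent n3 fail=0; on 'b' 0 → fail=9;  out {4}∪∅={4}
  n10('bb'): parent n9 fail=0; on 'b' 0 → fail=9;  out ∅∪∅=∅
  n5('aba'): parent n4 fail=9; on 'a' 9→0 → fail=3;  out ∅∪∅=∅
  n11('bbc'): parent n10 fail=9; on 'c' 9→0 → fail=1;  out ∅∪{0}={0}
  n6('abac'): parent n5 fail=3; on 'c' 3→0 → fail=1;  out ∅∪{0}={0}
  n12('bbca'): parent n11 fail=1; on 'a' 1 → fail=2;  out ∅∪{1}={1}
  n7('abacc'): parent n6 fail=1; on 'c' 1→0 → fail=1;  out ∅∪{0}={0}
  n13('bbcab'): parent n12 fail=2; on 'b' 2→3 → fail=4;  out {3}∪{4}={3,4}
  n8('abacca'): parent n7 fail=1; on 'a' 1 → fail=2;  out {2}∪{1}={1,2}

Text stream:
i=0 'c': node 0→1  ** P0@[0:0]
i=1 'b': node 1→9 (fail-walked)
i=2 'c': node 9→1 (fail-walked)  ** P0@[2:2]
i=3 'a': node 1→2  ** P1@[2:3]
i=4 'b': node 2→4 (fail-walked)  ** P4@[3:4]
i=5 'c': node 4→1 (fail-walked)  ** P0@[5:5]
i=6 'a': node 1→2  ** P1@[5:6]
i=7 'a': node 2→3 (fail-walked)
i=8 'b': node 3→4  ** P4@[7:8]
i=9 'a': node 4→5
i=10 'c': node 5→6  ** P0@[10:10]
i=11 'c': node 6→7  ** P0@[11:11]
i=12 'a': node 7→8  ** P1@[11:12],P2@[7:12]
i=13 'b': node 8→4 (fail-walked)  ** P4@[12:13]
i=14 'a': node 4→5
i=15 'a': node 5→3 (fail-walked)
i=16 'a': node 3→3 (fail-walked)
i=17 'b': node 3→4  ** P4@[16:17]
i=18 'c': node 4→1 (fail-walked)  ** P0@[18:18]
i=19 'a': node 1→2  ** P1@[18:19]
i=20 'b': node 2→4 (fail-walked)  ** P4@[19:20]
i=21 'b': node 4→10 (fail-walked)
i=22 'c': node 10→11  ** P0@[22:22]
i=23 'a': node 11→12  ** P1@[22:23]
i=24 'b': node 12→13  ** P3@[20:24],P4@[23:24]
i=25 'b': node 13→10 (fail-walked)
i=26 'c': node 10→11  ** P0@[26:26]
i=27 'a': node 11→12  ** P1@[26:27]
i=28 'b': node 12→13  ** P3@[24:28],P4@[27:28]
i=29 'a': node 13→5 (fail-walked)
i=30 'b': node 5→4 (fail-walked)  ** P4@[29:30]
i=31 'b': node 4→10 (fail-walked)
i=32 'c': node 10→11  ** P0@[32:32]
i=33 'a': node 11→12  ** P1@[32:33]
i=34 'b': node 12→13  ** P3@[30:34],P4@[33:34]
i=35 'b': node 13→10 (fail-walked)
i=36 'b': node 10→10 (fail-walked)
i=37 'c': node 10→11  ** P0@[37:37]
i=38 'c': node 11→1 (fail-walked)  ** P0@[38:38]
i=39 'a': node 1→2  ** P1@[38:39]
i=40 'b': node 2→4 (fail-walked)  ** P4@[39:40]
i=41 'c': node 4→1 (fail-walked)  ** P0@[41:41]
i=42 'c': node 1→1 (fail-walked)  ** P0@[42:42]
i=43 'b': node 1→9 (fail-walked)
i=44 'a': node 9→3 (fail-walked)
i=45 'a': node 3→3 (fail-walked)

Result: [[0,0],[2,0],[3,1],[4,4],[5,0],[6,1],[8,4],[10,0],[11,0],[12,1],[12,2],[13,4],[17,4],[18,0],[19,1],[20,4],[22,0],[23,1],[24,3],[24,4],[26,0],[27,1],[28,3],[28,4],[30,4],[32,0],[33,1],[34,3],[34,4],[37,0],[38,0],[39,1],[40,4],[41,0],[42,0]]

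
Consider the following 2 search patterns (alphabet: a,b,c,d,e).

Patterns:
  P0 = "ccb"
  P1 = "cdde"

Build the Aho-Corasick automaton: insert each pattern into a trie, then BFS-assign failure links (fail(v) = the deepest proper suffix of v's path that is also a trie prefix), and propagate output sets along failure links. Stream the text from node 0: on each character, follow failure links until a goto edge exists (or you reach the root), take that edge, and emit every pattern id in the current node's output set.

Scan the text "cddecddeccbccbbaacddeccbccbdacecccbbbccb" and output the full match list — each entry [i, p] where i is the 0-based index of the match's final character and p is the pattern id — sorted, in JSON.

Construct AC machine:
Trie nodes:
  0='ε' goto c→1
  1='c' goto c→2 d→4
  2='cc' goto b→3
  3='ccb' goto ·  [P0 ends]
  4='cd' goto d→5
  5='cdd' goto e→6
  6='cdde' goto ·  [P1 ends]

BFS fail/out derivation:
  fail(1) 'c': from fail(0)=0 chase 'c': 0 ⇒ 0;  out=∅∪out(0)=∅
  fail(2) 'cc': from fail(1)=0 chase 'c': 0 ⇒ 1;  out=∅∪out(1)=∅
  fail(4) 'cd': from fail(1)=0 chase 'd': 0 ⇒ 0;  out=∅∪out(0)=∅
  fail(3) 'ccb': from fail(2)=1 chase 'b': 1→0 ⇒ 0;  out={0}∪out(0)={0}
  fail(5) 'cdd': from fail(4)=0 chase 'd': 0 ⇒ 0;  out=∅∪out(0)=∅
  fail(6) 'cdde': from fail(5)=0 chase 'e': 0 ⇒ 0;  out={1}∪out(0)={1}

Run:
[0] read 'c'  n0⇒n1
[1] read 'd'  n1⇒n4
[2] read 'd'  n4⇒n5
[3] read 'e'  n5⇒n6  ** P1@[0:3]
[4] read 'c'  n6⇒n1 (fail-walked)
[5] read 'd'  n1⇒n4
[6] read 'd'  n4⇒n5
[7] read 'e'  n5⇒n6  ** P1@[4:7]
[8] read 'c'  n6⇒n1 (fail-walked)
[9] read 'c'  n1⇒n2
[10] read 'b'  n2⇒n3  ** P0@[8:10]
[11] read 'c'  n3⇒n1 (fail-walked)
[12] read 'c'  n1⇒n2
[13] read 'b'  n2⇒n3  ** P0@[11:13]
[14] read 'b'  n3⇒n0 (fail-walked)
[15] read 'a'  n0⇒n0
[16] read 'a'  n0⇒n0
[17] read 'c'  n0⇒n1
[18] read 'd'  n1⇒n4
[19] read 'd'  n4⇒n5
[20] read 'e'  n5⇒n6  ** P1@[17:20]
[21] read 'c'  n6⇒n1 (fail-walked)
[22] read 'c'  n1⇒n2
[23] read 'b'  n2⇒n3  ** P0@[21:23]
[24] read 'c'  n3⇒n1 (fail-walked)
[25] read 'c'  n1⇒n2
[26] read 'b'  n2⇒n3  ** P0@[24:26]
[27] read 'd'  n3⇒n0 (fail-walked)
[28] read 'a'  n0⇒n0
[29] read 'c'  n0⇒n1
[30] read 'e'  n1⇒n0 (fail-walked)
[31] read 'c'  n0⇒n1
[32] read 'c'  n1⇒n2
[33] read 'c'  n2⇒n2 (fail-walked)
[34] read 'b'  n2⇒n3  ** P0@[32:34]
[35] read 'b'  n3⇒n0 (fail-walked)
[36] read 'b'  n0⇒n0
[37] read 'c'  n0⇒n1
[38] read 'c'  n1⇒n2
[39] read 'b'  n2⇒n3  ** P0@[37:39]

Result: [[3,1],[7,1],[10,0],[13,0],[20,1],[23,0],[26,0],[34,0],[39,0]]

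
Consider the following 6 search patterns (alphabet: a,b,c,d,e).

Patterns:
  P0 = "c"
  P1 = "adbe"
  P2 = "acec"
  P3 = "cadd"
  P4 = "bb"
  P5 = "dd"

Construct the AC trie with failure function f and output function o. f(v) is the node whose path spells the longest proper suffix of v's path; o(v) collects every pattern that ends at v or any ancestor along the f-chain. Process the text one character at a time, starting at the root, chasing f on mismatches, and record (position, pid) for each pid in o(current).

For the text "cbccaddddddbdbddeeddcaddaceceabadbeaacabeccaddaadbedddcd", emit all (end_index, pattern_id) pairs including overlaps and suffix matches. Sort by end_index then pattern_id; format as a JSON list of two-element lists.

Construct AC machine:
Trie nodes:
  0='ε' goto a→2 b→12 c→1 d→14
  1='c' goto a→9  [P0 ends]
  2='a' goto c→6 d→3
  3='ad' goto b→4
  4='adb' goto e→5
  5='adbe' goto ·  [P1 ends]
  6='ac' goto e→7
  7='ace' goto c→8
  8='acec' goto ·  [P2 ends]
  9='ca' goto d→10
  10='cad' goto d→11
  11='cadd' goto ·  [P3 ends]
  12='b' goto b→13
  13='bb' goto ·  [P4 ends]
  14='d' goto d→15
  15='dd' goto ·  [P5 ends]

Failure links (BFS by depth):
  fail(1) 'c': from fail(0)=0 chase 'c': 0 ⇒ 0;  out={0}∪out(0)={0}
  fail(2) 'a': from fail(0)=0 chase 'a': 0 ⇒ 0;  out=∅∪out(0)=∅
  fail(12) 'b': from fail(0)=0 chase 'b': 0 ⇒ 0;  out=∅∪out(0)=∅
  fail(14) 'd': from fail(0)=0 chase 'd': 0 ⇒ 0;  out=∅∪out(0)=∅
  fail(3) 'ad': from fail(2)=0 chase 'd': 0 ⇒ 14;  out=∅∪out(14)=∅
  fail(6) 'ac': from fail(2)=0 chase 'c': 0 ⇒ 1;  out=∅∪out(1)={0}
  fail(9) 'ca': from fail(1)=0 chase 'a': 0 ⇒ 2;  out=∅∪out(2)=∅
  fail(13) 'bb': from fail(12)=0 chase 'b': 0 ⇒ 12;  out={4}∪out(12)={4}
  fail(15) 'dd': from fail(14)=0 chase 'd': 0 ⇒ 14;  out={5}∪out(14)={5}
  fail(4) 'adb': from fail(3)=14 chase 'b': 14→0 ⇒ 12;  out=∅∪out(12)=∅
  fail(7) 'ace': from fail(6)=1 chase 'e': 1→0 ⇒ 0;  out=∅∪out(0)=∅
  fail(10) 'cad': from fail(9)=2 chase 'd': 2 ⇒ 3;  out=∅∪out(3)=∅
  fail(5) 'adbe': from fail(4)=12 chase 'e': 12→0 ⇒ 0;  out={1}∪out(0)={1}
  fail(8) 'acec': from fail(7)=0 chase 'c': 0 ⇒ 1;  out={2}∪out(1)={0,2}
  fail(11) 'cadd': from fail(10)=3 chase 'd': 3→14 ⇒ 15;  out={3}∪out(15)={3,5}

Run:
[0] read 'c'  n0⇒n1  emit P0@[0:0]
[1] read 'b'  n1⇒n12 (fail-walked)
[2] read 'c'  n12⇒n1 (fail-walked)  emit P0@[2:2]
[3] read 'c'  n1⇒n1 (fail-walked)  emit P0@[3:3]
[4] read 'a'  n1⇒n9
[5] read 'd'  n9⇒n10
[6] read 'd'  n10⇒n11  emit P3@[3:6],P5@[5:6]
[7] read 'd'  n11⇒n15 (fail-walked)  emit P5@[6:7]
[8] read 'd'  n15⇒n15 (fail-walked)  emit P5@[7:8]
[9] read 'd'  n15⇒n15 (fail-walked)  emit P5@[8:9]
[10] read 'd'  n15⇒n15 (fail-walked)  emit P5@[9:10]
[11] read 'b'  n15⇒n12 (fail-walked)
[12] read 'd'  n12⇒n14 (fail-walked)
[13] read 'b'  n14⇒n12 (fail-walked)
[14] read 'd'  n12⇒n14 (fail-walked)
[15] read 'd'  n14⇒n15  emit P5@[14:15]
[16] read 'e'  n15⇒n0 (fail-walked)
[17] read 'e'  n0⇒n0
[18] read 'd'  n0⇒n14
[19] read 'd'  n14⇒n15  emit P5@[18:19]
[20] read 'c'  n15⇒n1 (fail-walked)  emit P0@[20:20]
[21] read 'a'  n1⇒n9
[22] read 'd'  n9⇒n10
[23] read 'd'  n10⇒n11  emit P3@[20:23],P5@[22:23]
[24] read 'a'  n11⇒n2 (fail-walked)
[25] read 'c'  n2⇒n6  emit P0@[25:25]
[26] read 'e'  n6⇒n7
[27] read 'c'  n7⇒n8  emit P0@[27:27],P2@[24:27]
[28] read 'e'  n8⇒n0 (fail-walked)
[29] read 'a'  n0⇒n2
[30] read 'b'  n2⇒n12 (fail-walked)
[31] read 'a'  n12⇒n2 (fail-walked)
[32] read 'd'  n2⇒n3
[33] read 'b'  n3⇒n4
[34] read 'e'  n4⇒n5  emit P1@[31:34]
[35] read 'a'  n5⇒n2 (fail-walked)
[36] read 'a'  n2⇒n2 (fail-walked)
[37] read 'c'  n2⇒n6  emit P0@[37:37]
[38] read 'a'  n6⇒n9 (fail-walked)
[39] read 'b'  n9⇒n12 (fail-walked)
[40] read 'e'  n12⇒n0 (fail-walked)
[41] read 'c'  n0⇒n1  emit P0@[41:41]
[42] read 'c'  n1⇒n1 (fail-walked)  emit P0@[42:42]
[43] read 'a'  n1⇒n9
[44] read 'd'  n9⇒n10
[45] read 'd'  n10⇒n11  emit P3@[42:45],P5@[44:45]
[46] read 'a'  n11⇒n2 (fail-walked)
[47] read 'a'  n2⇒n2 (fail-walked)
[48] read 'd'  n2⇒n3
[49] read 'b'  n3⇒n4
[50] read 'e'  n4⇒n5  emit P1@[47:50]
[51] read 'd'  n5⇒n14 (fail-walked)
[52] read 'd'  n14⇒n15  emit P5@[51:52]
[53] read 'd'  n15⇒n15 (fail-walked)  emit P5@[52:53]
[54] read 'c'  n15⇒n1 (fail-walked)  emit P0@[54:54]
[55] read 'd'  n1⇒n14 (fail-walked)

Matches: [[0,0],[2,0],[3,0],[6,3],[6,5],[7,5],[8,5],[9,5],[10,5],[15,5],[19,5],[20,0],[23,3],[23,5],[25,0],[27,0],[27,2],[34,1],[37,0],[41,0],[42,0],[45,3],[45,5],[50,1],[52,5],[53,5],[54,0]]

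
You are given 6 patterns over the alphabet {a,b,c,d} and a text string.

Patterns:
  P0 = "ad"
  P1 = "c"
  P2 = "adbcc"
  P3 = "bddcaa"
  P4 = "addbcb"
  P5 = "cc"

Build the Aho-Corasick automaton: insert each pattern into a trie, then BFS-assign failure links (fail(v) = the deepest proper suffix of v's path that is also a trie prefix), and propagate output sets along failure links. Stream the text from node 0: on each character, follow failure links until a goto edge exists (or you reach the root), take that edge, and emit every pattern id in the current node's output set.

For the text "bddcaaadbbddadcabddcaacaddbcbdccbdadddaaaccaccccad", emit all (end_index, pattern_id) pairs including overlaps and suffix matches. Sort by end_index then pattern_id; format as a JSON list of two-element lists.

Build automaton:
Trie nodes:
  0='ε' goto a→1 b→7 c→3
  1='a' goto d→2
  2='ad' goto b→4 d→13  [P0 ends]
  3='c' goto c→17  [P1 ends]
  4='adb' goto c→5
  5='adbc' goto c→6
  6='adbcc' goto ·  [P2 ends]
  7='b' goto d→8
  8='bd' goto d→9
  9='bdd' goto c→10
  10='bddc' goto a→11
  11='bddca' goto a→12
  12='bddcaa' goto ·  [P3 ends]
  13='add' goto b→14
  14='addb' goto c→15
  15='addbc' goto b→16
  16='addbcb' goto ·  [P4 ends]
  17='cc' goto ·  [P5 ends]

Failure links (BFS by depth):
  fail(1) 'a': from fail(0)=0 chase 'a': 0 ⇒ 0;  out=∅∪out(0)=∅
  fail(3) 'c': from fail(0)=0 chase 'c': 0 ⇒ 0;  out={1}∪out(0)={1}
  fail(7) 'b': from fail(0)=0 chase 'b': 0 ⇒ 0;  out=∅∪out(0)=∅
  fail(2) 'ad': from fail(1)=0 chase 'd': 0 ⇒ 0;  out={0}∪out(0)={0}
  fail(8) 'bd': from fail(7)=0 chase 'd': 0 ⇒ 0;  out=∅∪out(0)=∅
  fail(17) 'cc': from fail(3)=0 chase 'c': 0 ⇒ 3;  out={5}∪out(3)={1,5}
  fail(4) 'adb': from fail(2)=0 chase 'b': 0 ⇒ 7;  out=∅∪out(7)=∅
  fail(9) 'bdd': from fail(8)=0 chase 'd': 0 ⇒ 0;  out=∅∪out(0)=∅
  fail(13) 'add': from fail(2)=0 chase 'd': 0 ⇒ 0;  out=∅∪out(0)=∅
  fail(5) 'adbc': from fail(4)=7 chase 'c': 7→0 ⇒ 3;  out=∅∪out(3)={1}
  fail(10) 'bddc': from fail(9)=0 chase 'c': 0 ⇒ 3;  out=∅∪out(3)={1}
  fail(14) 'addb': from fail(13)=0 chase 'b': 0 ⇒ 7;  out=∅∪out(7)=∅
  fail(6) 'adbcc': from fail(5)=3 chase 'c': 3 ⇒ 17;  out={2}∪out(17)={1,2,5}
  fail(11) 'bddca': from fail(10)=3 chase 'a': 3→0 ⇒ 1;  out=∅∪out(1)=∅
  fail(15) 'addbc': from fail(14)=7 chase 'c': 7→0 ⇒ 3;  out=∅∪out(3)={1}
  fail(12) 'bddcaa': from fail(11)=1 chase 'a': 1→0 ⇒ 1;  out={3}∪out(1)={3}
  fail(16) 'addbcb': from fail(15)=3 chase 'b': 3→0 ⇒ 7;  out={4}∪out(7)={4}

Text stream:
i=0 'b': node 0→7
i=1 'd': node 7→8
i=2 'd': node 8→9
i=3 'c': node 9→10  emit P1@[3:3]
i=4 'a': node 10→11
i=5 'a': node 11→12  emit P3@[0:5]
i=6 'a': node 12→1 (via fail)
i=7 'd': node 1→2  emit P0@[6:7]
i=8 'b': node 2→4
i=9 'b': node 4→7 (via fail)
i=10 'd': node 7→8
i=11 'd': node 8→9
i=12 'a': node 9→1 (via fail)
i=13 'd': node 1→2  emit P0@[12:13]
i=14 'c': node 2→3 (via fail)  emit P1@[14:14]
i=15 'a': node 3→1 (via fail)
i=16 'b': node 1→7 (via fail)
i=17 'd': node 7→8
i=18 'd': node 8→9
i=19 'c': node 9→10  emit P1@[19:19]
i=20 'a': node 10→11
i=21 'a': node 11→12  emit P3@[16:21]
i=22 'c': node 12→3 (via fail)  emit P1@[22:22]
i=23 'a': node 3→1 (via fail)
i=24 'd': node 1→2  emit P0@[23:24]
i=25 'd': node 2→13
i=26 'b': node 13→14
i=27 'c': node 14→15  emit P1@[27:27]
i=28 'b': node 15→16  emit P4@[23:28]
i=29 'd': node 16→8 (via fail)
i=30 'c': node 8→3 (via fail)  emit P1@[30:30]
i=31 'c': node 3→17  emit P1@[31:31],P5@[30:31]
i=32 'b': node 17→7 (via fail)
i=33 'd': node 7→8
i=34 'a': node 8→1 (via fail)
i=35 'd': node 1→2  emit P0@[34:35]
i=36 'd': node 2→13
i=37 'd': node 13→0 (via fail)
i=38 'a': node 0→1
i=39 'a': node 1→1 (via fail)
i=40 'a': node 1→1 (via fail)
i=41 'c': node 1→3 (via fail)  emit P1@[41:41]
i=42 'c': node 3→17  emit P1@[42:42],P5@[41:42]
i=43 'a': node 17→1 (via fail)
i=44 'c': node 1→3 (via fail)  emit P1@[44:44]
i=45 'c': node 3→17  emit P1@[45:45],P5@[44:45]
i=46 'c': node 17→17 (via fail)  emit P1@[46:46],P5@[45:46]
i=47 'c': node 17→17 (via fail)  emit P1@[47:47],P5@[46:47]
i=48 'a': node 17→1 (via fail)
i=49 'd': node 1→2  emit P0@[48:49]

Matches: [[3,1],[5,3],[7,0],[13,0],[14,1],[19,1],[21,3],[22,1],[24,0],[27,1],[28,4],[30,1],[31,1],[31,5],[35,0],[41,1],[42,1],[42,5],[44,1],[45,1],[45,5],[46,1],[46,5],[47,1],[47,5],[49,0]]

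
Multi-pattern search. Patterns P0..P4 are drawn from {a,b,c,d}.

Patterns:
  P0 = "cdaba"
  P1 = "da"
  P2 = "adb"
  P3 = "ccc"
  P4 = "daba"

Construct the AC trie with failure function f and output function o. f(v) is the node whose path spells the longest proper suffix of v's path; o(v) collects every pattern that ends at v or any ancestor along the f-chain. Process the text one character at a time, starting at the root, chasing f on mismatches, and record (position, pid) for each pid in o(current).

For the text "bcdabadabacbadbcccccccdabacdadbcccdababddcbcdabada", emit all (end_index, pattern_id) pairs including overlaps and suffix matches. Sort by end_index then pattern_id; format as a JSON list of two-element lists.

Construct AC machine:
Trie nodes:
  n0 'ε': a→8 c→1 d→6
  n1 'c': c→11 d→2
  n2 'cd': a→3
  n3 'cda': b→4
  n4 'cdab': a→5
  n5 'cdaba': ·  ←P0
  n6 'd': a→7
  n7 'da': b→13  ←P1
  n8 'a': d→9
  n9 'ad': b→10
  n10 'adb': ·  ←P2
  n11 'cc': c→12
  n12 'ccc': ·  ←P3
  n13 'dab': a→14
  n14 'daba': ·  ←P4

BFS fail/out derivation:
  n1('c'): parent n0 fail=0; on 'c' 0 → fail=0;  out ∅∪∅=∅
  n6('d'): parent n0 fail=0; on 'd' 0 → fail=0;  out ∅∪∅=∅
  n8('a'): parent n0 fail=0; on 'a' 0 → fail=0;  out ∅∪∅=∅
  n2('cd'): parent n1 fail=0; on 'd' 0 → fail=6;  out ∅∪∅=∅
  n7('da'): parent n6 fail=0; on 'a' 0 → fail=8;  out {1}∪∅={1}
  n9('ad'): parent n8 fail=0; on 'd' 0 → fail=6;  out ∅∪∅=∅
  n11('cc'): parent n1 fail=0; on 'c' 0 → fail=1;  out ∅∪∅=∅
  n3('cda'): parent n2 fail=6; on 'a' 6 → fail=7;  out ∅∪{1}={1}
  n10('adb'): parent n9 fail=6; on 'b' 6→0 → fail=0;  out {2}∪∅={2}
  n12('ccc'): parent n11 fail=1; on 'c' 1 → fail=11;  out {3}∪∅={3}
  n13('dab'): parent n7 fail=8; on 'b' 8→0 → fail=0;  out ∅∪∅=∅
  n4('cdab'): parent n3 fail=7; on 'b' 7 → fail=13;  out ∅∪∅=∅
  n14('daba'): parent n13 fail=0; on 'a' 0 → fail=8;  out {4}∪∅={4}
  n5('cdaba'): parent n4 fail=13; on 'a' 13 → fail=14;  out {0}∪{4}={0,4}

Text stream:
i=0 'b': node 0→0
i=1 'c': node 0→1
i=2 'd': node 1→2
i=3 'a': node 2→3  → match P1@[2:3]
i=4 'b': node 3→4
i=5 'a': node 4→5  → match P0@[1:5],P4@[2:5]
i=6 'd': node 5→9 ·f
i=7 'a': node 9→7 ·f  → match P1@[6:7]
i=8 'b': node 7→13
i=9 'a': node 13→14  → match P4@[6:9]
i=10 'c': node 14→1 ·f
i=11 'b': node 1→0 ·f
i=12 'a': node 0→8
i=13 'd': node 8→9
i=14 'b': node 9→10  → match P2@[12:14]
i=15 'c': node 10→1 ·f
i=16 'c': node 1→11
i=17 'c': node 11→12  → match P3@[15:17]
i=18 'c': node 12→12 ·f  → match P3@[16:18]
i=19 'c': node 12→12 ·f  → match P3@[17:19]
i=20 'c': node 12→12 ·f  → match P3@[18:20]
i=21 'c': node 12→12 ·f  → match P3@[19:21]
i=22 'd': node 12→2 ·f
i=23 'a': node 2→3  → match P1@[22:23]
i=24 'b': node 3→4
i=25 'a': node 4→5  → match P0@[21:25],P4@[22:25]
i=26 'c': node 5→1 ·f
i=27 'd': node 1→2
i=28 'a': node 2→3  → match P1@[27:28]
i=29 'd': node 3→9 ·f
i=30 'b': node 9→10  → match P2@[28:30]
i=31 'c': node 10→1 ·f
i=32 'c': node 1→11
i=33 'c': node 11→12  → match P3@[31:33]
i=34 'd': node 12→2 ·f
i=35 'a': node 2→3  → match P1@[34:35]
i=36 'b': node 3→4
i=37 'a': node 4→5  → match P0@[33:37],P4@[34:37]
i=38 'b': node 5→0 ·f
i=39 'd': node 0→6
i=40 'd': node 6→6 ·f
i=41 'c': node 6→1 ·f
i=42 'b': node 1→0 ·f
i=43 'c': node 0→1
i=44 'd': node 1→2
i=45 'a': node 2→3  → match P1@[44:45]
i=46 'b': node 3→4
i=47 'a': node 4→5  → match P0@[43:47],P4@[44:47]
i=48 'd': node 5→9 ·f
i=49 'a': node 9→7 ·f  → match P1@[48:49]

Result: [[3,1],[5,0],[5,4],[7,1],[9,4],[14,2],[17,3],[18,3],[19,3],[20,3],[21,3],[23,1],[25,0],[25,4],[28,1],[30,2],[33,3],[35,1],[37,0],[37,4],[45,1],[47,0],[47,4],[49,1]]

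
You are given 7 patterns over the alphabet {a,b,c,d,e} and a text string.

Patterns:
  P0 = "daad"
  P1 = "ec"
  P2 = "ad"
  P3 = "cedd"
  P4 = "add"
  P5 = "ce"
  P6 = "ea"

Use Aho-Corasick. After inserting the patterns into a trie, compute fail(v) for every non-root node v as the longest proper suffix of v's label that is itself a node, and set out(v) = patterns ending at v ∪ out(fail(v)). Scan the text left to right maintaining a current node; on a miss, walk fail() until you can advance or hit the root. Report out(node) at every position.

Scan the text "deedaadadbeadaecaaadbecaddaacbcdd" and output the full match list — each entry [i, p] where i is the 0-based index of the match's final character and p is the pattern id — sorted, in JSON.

Construct AC machine:
Trie (insert patterns):
  n0 'ε': a→7 c→9 d→1 e→5
  n1 'd': a→2
  n2 'da': a→3
  n3 'daa': d→4
  n4 'daad': ·  [P0 ends]
  n5 'e': a→14 c→6
  n6 'ec': ·  [P1 ends]
  n7 'a': d→8
  n8 'ad': d→13  [P2 ends]
  n9 'c': e→10
  n10 'ce': d→11  [P5 ends]
  n11 'ced': d→12
  n12 'cedd': ·  [P3 ends]
  n13 'add': ·  [P4 ends]
  n14 'ea': ·  [P6 ends]

BFS fail/out derivation:
  fail(1) 'd': from fail(0)=0 chase 'd': 0 ⇒ 0;  out=∅∪out(0)=∅
  fail(5) 'e': from fail(0)=0 chase 'e': 0 ⇒ 0;  out=∅∪out(0)=∅
  fail(7) 'a': from fail(0)=0 chase 'a': 0 ⇒ 0;  out=∅∪out(0)=∅
  fail(9) 'c': from fail(0)=0 chase 'c': 0 ⇒ 0;  out=∅∪out(0)=∅
  fail(2) 'da': from fail(1)=0 chase 'a': 0 ⇒ 7;  out=∅∪out(7)=∅
  fail(6) 'ec': from fail(5)=0 chase 'c': 0 ⇒ 9;  out={1}∪out(9)={1}
  fail(8) 'ad': from fail(7)=0 chase 'd': 0 ⇒ 1;  out={2}∪out(1)={2}
  fail(10) 'ce': from fail(9)=0 chase 'e': 0 ⇒ 5;  out={5}∪out(5)={5}
  fail(14) 'ea': from fail(5)=0 chase 'a': 0 ⇒ 7;  out={6}∪out(7)={6}
  fail(3) 'daa': from fail(2)=7 chase 'a': 7→0 ⇒ 7;  out=∅∪out(7)=∅
  fail(11) 'ced': from fail(10)=5 chase 'd': 5→0 ⇒ 1;  out=∅∪out(1)=∅
  fail(13) 'add': from fail(8)=1 chase 'd': 1→0 ⇒ 1;  out={4}∪out(1)={4}
  fail(4) 'daad': from fail(3)=7 chase 'd': 7 ⇒ 8;  out={0}∪out(8)={0,2}
  fail(12) 'cedd': from fail(11)=1 chase 'd': 1→0 ⇒ 1;  out={3}∪out(1)={3}

Scan:
i=0 'd': node 0→1
i=1 'e': node 1→5 (via fail)
i=2 'e': node 5→5 (via fail)
i=3 'd': node 5→1 (via fail)
i=4 'a': node 1→2
i=5 'a': node 2→3
i=6 'd': node 3→4  → match P0@[3:6],P2@[5:6]
i=7 'a': node 4→2 (via fail)
i=8 'd': node 2→8 (via fail)  → match P2@[7:8]
i=9 'b': node 8→0 (via fail)
i=10 'e': node 0→5
i=11 'a': node 5→14  → match P6@[10:11]
i=12 'd': node 14→8 (via fail)  → match P2@[11:12]
i=13 'a': node 8→2 (via fail)
i=14 'e': node 2→5 (via fail)
i=15 'c': node 5→6  → match P1@[14:15]
i=16 'a': node 6→7 (via fail)
i=17 'a': node 7→7 (via fail)
i=18 'a': node 7→7 (via fail)
i=19 'd': node 7→8  → match P2@[18:19]
i=20 'b': node 8→0 (via fail)
i=21 'e': node 0→5
i=22 'c': node 5→6  → match P1@[21:22]
i=23 'a': node 6→7 (via fail)
i=24 'd': node 7→8  → match P2@[23:24]
i=25 'd': node 8→13  → match P4@[23:25]
i=26 'a': node 13→2 (via fail)
i=27 'a': node 2→3
i=28 'c': node 3→9 (via fail)
i=29 'b': node 9→0 (via fail)
i=30 'c': node 0→9
i=31 'd': node 9→1 (via fail)
i=32 'd': node 1→1 (via fail)

All matches (sorted): [[6,0],[6,2],[8,2],[11,6],[12,2],[15,1],[19,2],[22,1],[24,2],[25,4]]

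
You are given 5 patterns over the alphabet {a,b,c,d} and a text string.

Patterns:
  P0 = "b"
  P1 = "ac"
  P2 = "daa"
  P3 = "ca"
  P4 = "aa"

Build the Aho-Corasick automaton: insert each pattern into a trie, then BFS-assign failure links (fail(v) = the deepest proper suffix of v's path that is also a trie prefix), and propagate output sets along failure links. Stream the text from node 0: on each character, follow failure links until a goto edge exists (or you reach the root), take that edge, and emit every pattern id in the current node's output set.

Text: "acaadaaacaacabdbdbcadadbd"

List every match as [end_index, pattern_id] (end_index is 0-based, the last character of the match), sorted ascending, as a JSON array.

Construct AC machine:
Trie (insert patterns):
  n0 'ε': a→2 b→1 c→7 d→4
  n1 'b': ·  ←P0
  n2 'a': a→9 c→3
  n3 'ac': ·  ←P1
  n4 'd': a→5
  n5 'da': a→6
  n6 'daa': ·  ←P2
  n7 'c': a→8
  n8 'ca': ·  ←P3
  n9 'aa': ·  ←P4

Failure links (BFS by depth):
  fail(1) 'b': from fail(0)=0 chase 'b': 0 ⇒ 0;  out={0}∪out(0)={0}
  fail(2) 'a': from fail(0)=0 chase 'a': 0 ⇒ 0;  out=∅∪out(0)=∅
  fail(4) 'd': from fail(0)=0 chase 'd': 0 ⇒ 0;  out=∅∪out(0)=∅
  fail(7) 'c': from fail(0)=0 chase 'c': 0 ⇒ 0;  out=∅∪out(0)=∅
  fail(3) 'ac': from fail(2)=0 chase 'c': 0 ⇒ 7;  out={1}∪out(7)={1}
  fail(5) 'da': from fail(4)=0 chase 'a': 0 ⇒ 2;  out=∅∪out(2)=∅
  fail(8) 'ca': from fail(7)=0 chase 'a': 0 ⇒ 2;  out={3}∪out(2)={3}
  fail(9) 'aa': from fail(2)=0 chase 'a': 0 ⇒ 2;  out={4}∪out(2)={4}
  fail(6) 'daa': from fail(5)=2 chase 'a': 2 ⇒ 9;  out={2}∪out(9)={2,4}

Run:
[0] read 'a'  n0⇒n2
[1] read 'c'  n2⇒n3  → match P1@[0:1]
[2] read 'a'  n3⇒n8 (via fail)  → match P3@[1:2]
[3] read 'a'  n8⇒n9 (via fail)  → match P4@[2:3]
[4] read 'd'  n9⇒n4 (via fail)
[5] read 'a'  n4⇒n5
[6] read 'a'  n5⇒n6  → match P2@[4:6],P4@[5:6]
[7] read 'a'  n6⇒n9 (via fail)  → match P4@[6:7]
[8] read 'c'  n9⇒n3 (via fail)  → match P1@[7:8]
[9] read 'a'  n3⇒n8 (via fail)  → match P3@[8:9]
[10] read 'a'  n8⇒n9 (via fail)  → match P4@[9:10]
[11] read 'c'  n9⇒n3 (via fail)  → match P1@[10:11]
[12] read 'a'  n3⇒n8 (via fail)  → match P3@[11:12]
[13] read 'b'  n8⇒n1 (via fail)  → match P0@[13:13]
[14] read 'd'  n1⇒n4 (via fail)
[15] read 'b'  n4⇒n1 (via fail)  → match P0@[15:15]
[16] read 'd'  n1⇒n4 (via fail)
[17] read 'b'  n4⇒n1 (via fail)  → match P0@[17:17]
[18] read 'c'  n1⇒n7 (via fail)
[19] read 'a'  n7⇒n8  → match P3@[18:19]
[20] read 'd'  n8⇒n4 (via fail)
[21] read 'a'  n4⇒n5
[22] read 'd'  n5⇒n4 (via fail)
[23] read 'b'  n4⇒n1 (via fail)  → match P0@[23:23]
[24] read 'd'  n1⇒n4 (via fail)

All matches (sorted): [[1,1],[2,3],[3,4],[6,2],[6,4],[7,4],[8,1],[9,3],[10,4],[11,1],[12,3],[13,0],[15,0],[17,0],[19,3],[23,0]]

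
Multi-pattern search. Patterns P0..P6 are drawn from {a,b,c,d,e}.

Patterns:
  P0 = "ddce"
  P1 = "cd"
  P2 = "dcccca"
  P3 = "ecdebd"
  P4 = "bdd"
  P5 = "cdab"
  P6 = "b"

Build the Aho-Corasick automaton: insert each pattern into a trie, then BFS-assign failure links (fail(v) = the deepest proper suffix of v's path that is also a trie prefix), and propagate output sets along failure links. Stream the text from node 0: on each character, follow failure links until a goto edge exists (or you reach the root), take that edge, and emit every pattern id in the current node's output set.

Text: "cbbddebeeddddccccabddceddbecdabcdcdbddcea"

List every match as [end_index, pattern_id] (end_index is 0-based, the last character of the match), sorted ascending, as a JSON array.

Build automaton:
Trie (insert patterns):
  n0 'ε': b→18 c→5 d→1 e→12
  n1 'd': c→7 d→2
  n2 'dd': c→3
  n3 'ddc': e→4
  n4 'ddce': ·  ←P0
  n5 'c': d→6
  n6 'cd': a→21  ←P1
  n7 'dc': c→8
  n8 'dcc': c→9
  n9 'dccc': c→10
  n10 'dcccc': a→11
  n11 'dcccca': ·  ←P2
  n12 'e': c→13
  n13 'ec': d→14
  n14 'ecd': e→15
  n15 'ecde': b→16
  n16 'ecdeb': d→17
  n17 'ecdebd': ·  ←P3
  n18 'b': d→19  ←P6
  n19 'bd': d→20
  n20 'bdd': ·  ←P4
  n21 'cda': b→22
  n22 'cdab': ·  ←P5

BFS fail/out derivation:
  fail(1) 'd': from fail(0)=0 chase 'd': 0 ⇒ 0;  out=∅∪out(0)=∅
  fail(5) 'c': from fail(0)=0 chase 'c': 0 ⇒ 0;  out=∅∪out(0)=∅
  fail(12) 'e': from fail(0)=0 chase 'e': 0 ⇒ 0;  out=∅∪out(0)=∅
  fail(18) 'b': from fail(0)=0 chase 'b': 0 ⇒ 0;  out={6}∪out(0)={6}
  fail(2) 'dd': from fail(1)=0 chase 'd': 0 ⇒ 1;  out=∅∪out(1)=∅
  fail(6) 'cd': from fail(5)=0 chase 'd': 0 ⇒ 1;  out={1}∪out(1)={1}
  fail(7) 'dc': from fail(1)=0 chase 'c': 0 ⇒ 5;  out=∅∪out(5)=∅
  fail(13) 'ec': from fail(12)=0 chase 'c': 0 ⇒ 5;  out=∅∪out(5)=∅
  fail(19) 'bd': from fail(18)=0 chase 'd': 0 ⇒ 1;  out=∅∪out(1)=∅
  fail(3) 'ddc': from fail(2)=1 chase 'c': 1 ⇒ 7;  out=∅∪out(7)=∅
  fail(8) 'dcc': from fail(7)=5 chase 'c': 5→0 ⇒ 5;  out=∅∪out(5)=∅
  fail(14) 'ecd': from fail(13)=5 chase 'd': 5 ⇒ 6;  out=∅∪out(6)={1}
  fail(20) 'bdd': from fail(19)=1 chase 'd': 1 ⇒ 2;  out={4}∪out(2)={4}
  fail(21) 'cda': from fail(6)=1 chase 'a': 1→0 ⇒ 0;  out=∅∪out(0)=∅
  fail(4) 'ddce': from fail(3)=7 chase 'e': 7→5→0 ⇒ 12;  out={0}∪out(12)={0}
  fail(9) 'dccc': from fail(8)=5 chase 'c': 5→0 ⇒ 5;  out=∅∪out(5)=∅
  fail(15) 'ecde': from fail(14)=6 chase 'e': 6→1→0 ⇒ 12;  out=∅∪out(12)=∅
  fail(22) 'cdab': from fail(21)=0 chase 'b': 0 ⇒ 18;  out={5}∪out(18)={5,6}
  fail(10) 'dcccc': from fail(9)=5 chase 'c': 5→0 ⇒ 5;  out=∅∪out(5)=∅
  fail(16) 'ecdeb': from fail(15)=12 chase 'b': 12→0 ⇒ 18;  out=∅∪out(18)={6}
  fail(11) 'dcccca': from fail(10)=5 chase 'a': 5→0 ⇒ 0;  out={2}∪out(0)={2}
  fail(17) 'ecdebd': from fail(16)=18 chase 'd': 18 ⇒ 19;  out={3}∪out(19)={3}

Scan:
i=0 'c': node 0→5
i=1 'b': node 5→18 (fail-walked)  → match P6@[1:1]
i=2 'b': node 18→18 (fail-walked)  → match P6@[2:2]
i=3 'd': node 18→19
i=4 'd': node 19→20  → match P4@[2:4]
i=5 'e': node 20→12 (fail-walked)
i=6 'b': node 12→18 (fail-walked)  → match P6@[6:6]
i=7 'e': node 18→12 (fail-walked)
i=8 'e': node 12→12 (fail-walked)
i=9 'd': node 12→1 (fail-walked)
i=10 'd': node 1→2
i=11 'd': node 2→2 (fail-walked)
i=12 'd': node 2→2 (fail-walked)
i=13 'c': node 2→3
i=14 'c': node 3→8 (fail-walked)
i=15 'c': node 8→9
i=16 'c': node 9→10
i=17 'a': node 10→11  → match P2@[12:17]
i=18 'b': node 11→18 (fail-walked)  → match P6@[18:18]
i=19 'd': node 18→19
i=20 'd': node 19→20  → match P4@[18:20]
i=21 'c': node 20→3 (fail-walked)
i=22 'e': node 3→4  → match P0@[19:22]
i=23 'd': node 4→1 (fail-walked)
i=24 'd': node 1→2
i=25 'b': node 2→18 (fail-walked)  → match P6@[25:25]
i=26 'e': node 18→12 (fail-walked)
i=27 'c': node 12→13
i=28 'd': node 13→14  → match P1@[27:28]
i=29 'a': node 14→21 (fail-walked)
i=30 'b': node 21→22  → match P5@[27:30],P6@[30:30]
i=31 'c': node 22→5 (fail-walked)
i=32 'd': node 5→6  → match P1@[31:32]
i=33 'c': node 6→7 (fail-walked)
i=34 'd': node 7→6 (fail-walked)  → match P1@[33:34]
i=35 'b': node 6→18 (fail-walked)  → match P6@[35:35]
i=36 'd': node 18→19
i=37 'd': node 19→20  → match P4@[35:37]
i=38 'c': node 20→3 (fail-walked)
i=39 'e': node 3→4  → match P0@[36:39]
i=40 'a': node 4→0 (fail-walked)

Result: [[1,6],[2,6],[4,4],[6,6],[17,2],[18,6],[20,4],[22,0],[25,6],[28,1],[30,5],[30,6],[32,1],[34,1],[35,6],[37,4],[39,0]]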